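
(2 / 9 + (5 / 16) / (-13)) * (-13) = -371 / 144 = -2.58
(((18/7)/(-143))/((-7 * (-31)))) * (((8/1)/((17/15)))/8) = -270/3692689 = -0.00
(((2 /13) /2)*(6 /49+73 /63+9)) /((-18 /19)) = -43073 /51597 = -0.83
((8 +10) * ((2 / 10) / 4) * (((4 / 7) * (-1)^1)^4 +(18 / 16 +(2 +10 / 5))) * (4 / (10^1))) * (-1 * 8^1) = -904401 / 60025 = -15.07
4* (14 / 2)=28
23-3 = 20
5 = 5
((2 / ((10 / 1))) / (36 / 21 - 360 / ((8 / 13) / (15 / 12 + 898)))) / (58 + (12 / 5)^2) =-70 / 11739544599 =-0.00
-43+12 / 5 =-203 / 5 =-40.60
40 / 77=0.52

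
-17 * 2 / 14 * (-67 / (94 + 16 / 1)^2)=1139 / 84700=0.01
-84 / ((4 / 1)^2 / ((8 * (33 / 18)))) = -77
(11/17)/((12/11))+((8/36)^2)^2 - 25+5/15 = -10739269/446148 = -24.07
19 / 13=1.46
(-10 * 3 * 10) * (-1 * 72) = 21600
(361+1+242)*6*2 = 7248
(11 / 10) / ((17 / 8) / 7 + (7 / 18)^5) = 72748368 / 20664905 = 3.52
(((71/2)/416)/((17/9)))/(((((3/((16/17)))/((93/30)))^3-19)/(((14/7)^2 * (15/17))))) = -9137495520/1026508102061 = -0.01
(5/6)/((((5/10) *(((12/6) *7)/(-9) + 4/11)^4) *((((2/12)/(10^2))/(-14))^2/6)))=4236228404100000/12117361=349599917.35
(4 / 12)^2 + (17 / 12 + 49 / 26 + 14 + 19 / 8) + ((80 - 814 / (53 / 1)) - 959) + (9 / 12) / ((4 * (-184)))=-15965964667 / 18255744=-874.57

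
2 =2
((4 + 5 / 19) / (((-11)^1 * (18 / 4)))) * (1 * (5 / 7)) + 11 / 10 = 15193 / 14630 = 1.04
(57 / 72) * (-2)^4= 38 / 3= 12.67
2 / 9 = 0.22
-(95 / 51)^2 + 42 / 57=-135061 / 49419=-2.73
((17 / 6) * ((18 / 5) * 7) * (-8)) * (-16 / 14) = 3264 / 5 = 652.80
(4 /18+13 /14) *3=3.45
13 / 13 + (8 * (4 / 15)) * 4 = 143 / 15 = 9.53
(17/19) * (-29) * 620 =-305660/19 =-16087.37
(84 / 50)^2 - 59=-35111 / 625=-56.18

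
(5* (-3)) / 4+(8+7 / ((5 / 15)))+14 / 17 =1773 / 68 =26.07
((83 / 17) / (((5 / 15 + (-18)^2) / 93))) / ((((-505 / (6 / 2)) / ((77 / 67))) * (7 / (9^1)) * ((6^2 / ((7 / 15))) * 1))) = -254727 / 1599042100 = -0.00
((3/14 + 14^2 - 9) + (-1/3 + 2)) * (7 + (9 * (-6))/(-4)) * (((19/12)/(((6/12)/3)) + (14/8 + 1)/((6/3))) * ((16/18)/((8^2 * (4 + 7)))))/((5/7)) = 9432337/126720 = 74.43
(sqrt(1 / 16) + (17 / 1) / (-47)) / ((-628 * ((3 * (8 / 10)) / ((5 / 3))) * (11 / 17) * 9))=2975 / 140260032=0.00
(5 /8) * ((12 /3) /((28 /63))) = 45 /8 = 5.62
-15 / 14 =-1.07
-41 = -41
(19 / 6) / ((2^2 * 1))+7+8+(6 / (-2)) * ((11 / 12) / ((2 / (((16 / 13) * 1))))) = 4399 / 312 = 14.10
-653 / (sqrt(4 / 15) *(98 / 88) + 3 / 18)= 1185195 / 3299- 1055901 *sqrt(15) / 3299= -880.36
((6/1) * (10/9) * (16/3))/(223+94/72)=256/1615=0.16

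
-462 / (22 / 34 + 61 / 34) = -189.25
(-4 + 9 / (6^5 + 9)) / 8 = -3459 / 6920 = -0.50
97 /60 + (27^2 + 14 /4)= 44047 /60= 734.12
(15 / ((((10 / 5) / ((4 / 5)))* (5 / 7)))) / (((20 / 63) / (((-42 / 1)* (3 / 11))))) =-83349 / 275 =-303.09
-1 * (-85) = 85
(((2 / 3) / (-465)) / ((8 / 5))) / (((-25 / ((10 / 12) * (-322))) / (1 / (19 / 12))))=-161 / 26505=-0.01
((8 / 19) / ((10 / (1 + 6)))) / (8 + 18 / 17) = 34 / 1045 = 0.03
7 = 7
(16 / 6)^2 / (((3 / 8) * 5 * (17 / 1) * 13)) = 512 / 29835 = 0.02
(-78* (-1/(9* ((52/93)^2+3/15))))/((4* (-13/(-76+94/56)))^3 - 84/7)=-1688784520956195/1164494811275222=-1.45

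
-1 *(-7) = 7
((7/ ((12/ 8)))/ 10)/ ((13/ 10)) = 14/ 39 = 0.36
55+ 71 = 126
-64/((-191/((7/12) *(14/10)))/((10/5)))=1568/2865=0.55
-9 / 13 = -0.69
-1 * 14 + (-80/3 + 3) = -37.67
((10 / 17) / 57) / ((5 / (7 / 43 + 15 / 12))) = 81 / 27778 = 0.00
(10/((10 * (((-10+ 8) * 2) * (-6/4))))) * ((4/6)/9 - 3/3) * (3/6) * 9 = -25/36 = -0.69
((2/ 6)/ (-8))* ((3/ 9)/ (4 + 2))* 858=-143/ 72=-1.99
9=9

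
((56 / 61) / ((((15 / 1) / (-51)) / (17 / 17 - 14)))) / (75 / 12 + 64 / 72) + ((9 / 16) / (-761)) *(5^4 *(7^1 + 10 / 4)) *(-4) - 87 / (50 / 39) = -106467533469 / 2386039400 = -44.62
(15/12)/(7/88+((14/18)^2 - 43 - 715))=-1782/1079629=-0.00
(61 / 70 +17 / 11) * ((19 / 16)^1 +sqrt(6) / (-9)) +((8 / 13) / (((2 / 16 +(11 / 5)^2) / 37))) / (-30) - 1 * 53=-23990768327 / 477116640 - 1861 * sqrt(6) / 6930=-50.94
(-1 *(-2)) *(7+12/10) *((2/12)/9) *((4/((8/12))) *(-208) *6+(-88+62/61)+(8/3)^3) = -510235406/222345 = -2294.79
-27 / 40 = -0.68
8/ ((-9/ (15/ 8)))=-5/ 3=-1.67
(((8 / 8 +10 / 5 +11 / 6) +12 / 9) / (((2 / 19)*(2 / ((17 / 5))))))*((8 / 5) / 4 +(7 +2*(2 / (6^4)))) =143328343 / 194400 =737.29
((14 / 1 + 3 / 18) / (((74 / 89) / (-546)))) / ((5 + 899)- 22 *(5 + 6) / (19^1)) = -13079885 / 1253116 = -10.44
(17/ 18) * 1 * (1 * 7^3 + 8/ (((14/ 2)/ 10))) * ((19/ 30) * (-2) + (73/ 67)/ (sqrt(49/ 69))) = -267121/ 630 + 1026307 * sqrt(69)/ 19698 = 8.79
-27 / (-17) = 27 / 17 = 1.59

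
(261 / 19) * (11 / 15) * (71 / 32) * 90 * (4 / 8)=1005.79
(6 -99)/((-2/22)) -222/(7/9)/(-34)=122736/119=1031.39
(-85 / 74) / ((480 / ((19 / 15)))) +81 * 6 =51787837 / 106560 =486.00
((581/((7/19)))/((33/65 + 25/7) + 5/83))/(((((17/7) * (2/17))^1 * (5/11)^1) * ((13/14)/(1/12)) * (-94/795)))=-2226.55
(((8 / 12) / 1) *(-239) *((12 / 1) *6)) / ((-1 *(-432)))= -239 / 9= -26.56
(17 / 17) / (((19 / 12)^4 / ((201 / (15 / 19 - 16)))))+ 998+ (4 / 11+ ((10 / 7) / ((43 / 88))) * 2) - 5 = 6544253403041 / 6563233061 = 997.11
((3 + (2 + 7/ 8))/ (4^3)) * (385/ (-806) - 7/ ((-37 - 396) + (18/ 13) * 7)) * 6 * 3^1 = -865165707/ 1135467008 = -0.76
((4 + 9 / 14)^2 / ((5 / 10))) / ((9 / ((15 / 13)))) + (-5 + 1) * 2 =-727 / 294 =-2.47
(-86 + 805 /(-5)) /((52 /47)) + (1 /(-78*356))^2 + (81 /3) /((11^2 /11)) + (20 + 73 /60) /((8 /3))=-9026170190099 /42408400320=-212.84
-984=-984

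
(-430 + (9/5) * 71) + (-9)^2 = -1106/5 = -221.20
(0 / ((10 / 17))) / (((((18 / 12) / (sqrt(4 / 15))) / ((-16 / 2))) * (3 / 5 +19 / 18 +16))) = 0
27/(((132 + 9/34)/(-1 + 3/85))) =-1476/7495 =-0.20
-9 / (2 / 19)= -171 / 2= -85.50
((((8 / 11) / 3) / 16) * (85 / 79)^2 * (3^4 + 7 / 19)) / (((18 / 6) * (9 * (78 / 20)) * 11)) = 55849250 / 45325518381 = 0.00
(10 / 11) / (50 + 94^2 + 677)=10 / 105193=0.00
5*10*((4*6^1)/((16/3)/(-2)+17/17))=-720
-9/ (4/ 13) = -29.25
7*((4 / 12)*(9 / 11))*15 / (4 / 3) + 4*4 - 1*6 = 31.48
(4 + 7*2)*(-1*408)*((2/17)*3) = -2592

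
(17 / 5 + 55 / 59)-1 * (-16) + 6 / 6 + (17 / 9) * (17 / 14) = 878173 / 37170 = 23.63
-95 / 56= -1.70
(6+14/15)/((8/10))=8.67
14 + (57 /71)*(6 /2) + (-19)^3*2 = -972813 /71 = -13701.59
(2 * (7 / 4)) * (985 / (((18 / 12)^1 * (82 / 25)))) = 172375 / 246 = 700.71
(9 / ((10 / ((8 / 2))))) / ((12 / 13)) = 39 / 10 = 3.90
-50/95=-0.53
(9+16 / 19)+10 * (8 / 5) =491 / 19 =25.84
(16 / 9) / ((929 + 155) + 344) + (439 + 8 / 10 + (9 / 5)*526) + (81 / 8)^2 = 1531050401 / 1028160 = 1489.12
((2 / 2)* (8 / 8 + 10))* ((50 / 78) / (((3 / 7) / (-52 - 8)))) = -38500 / 39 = -987.18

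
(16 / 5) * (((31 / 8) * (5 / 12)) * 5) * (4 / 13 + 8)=2790 / 13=214.62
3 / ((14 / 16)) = 24 / 7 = 3.43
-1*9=-9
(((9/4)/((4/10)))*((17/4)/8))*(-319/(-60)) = 16269/1024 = 15.89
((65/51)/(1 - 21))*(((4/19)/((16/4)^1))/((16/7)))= -91/62016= -0.00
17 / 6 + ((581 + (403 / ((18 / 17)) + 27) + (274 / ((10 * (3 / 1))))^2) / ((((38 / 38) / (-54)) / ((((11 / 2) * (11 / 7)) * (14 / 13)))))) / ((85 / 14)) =-14709267571 / 165750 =-88743.70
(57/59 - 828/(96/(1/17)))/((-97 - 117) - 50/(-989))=-1213503/565948768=-0.00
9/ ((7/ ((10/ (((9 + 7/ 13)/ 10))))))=2925/ 217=13.48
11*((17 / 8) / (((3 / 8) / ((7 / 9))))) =1309 / 27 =48.48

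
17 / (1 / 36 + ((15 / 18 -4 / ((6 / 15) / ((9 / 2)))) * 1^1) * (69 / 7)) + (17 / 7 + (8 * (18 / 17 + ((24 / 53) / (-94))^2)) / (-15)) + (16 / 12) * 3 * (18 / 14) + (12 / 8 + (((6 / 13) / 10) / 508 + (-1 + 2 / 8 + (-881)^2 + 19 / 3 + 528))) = 1558139237231145187744949 / 2006093879839054005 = 776703.05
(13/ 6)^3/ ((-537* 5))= -2197/ 579960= -0.00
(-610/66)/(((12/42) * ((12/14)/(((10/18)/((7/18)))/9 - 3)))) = 382165/3564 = 107.23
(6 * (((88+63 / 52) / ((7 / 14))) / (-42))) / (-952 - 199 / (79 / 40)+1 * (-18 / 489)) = 59736403 / 2467348156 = 0.02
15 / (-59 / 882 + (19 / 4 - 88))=-26460 / 146971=-0.18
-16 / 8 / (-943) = 2 / 943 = 0.00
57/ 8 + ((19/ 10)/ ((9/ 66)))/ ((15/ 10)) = 5909/ 360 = 16.41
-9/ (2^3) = -9/ 8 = -1.12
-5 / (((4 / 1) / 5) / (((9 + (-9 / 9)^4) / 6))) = -125 / 12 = -10.42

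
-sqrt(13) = -3.61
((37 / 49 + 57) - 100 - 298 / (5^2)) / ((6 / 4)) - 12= -176804 / 3675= -48.11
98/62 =49/31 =1.58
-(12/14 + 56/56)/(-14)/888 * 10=65/43512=0.00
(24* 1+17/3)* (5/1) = 445/3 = 148.33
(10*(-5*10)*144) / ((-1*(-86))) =-36000 / 43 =-837.21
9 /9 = 1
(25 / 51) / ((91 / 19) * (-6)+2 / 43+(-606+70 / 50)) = -102125 / 131936541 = -0.00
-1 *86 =-86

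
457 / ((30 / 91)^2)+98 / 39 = 49226821 / 11700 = 4207.42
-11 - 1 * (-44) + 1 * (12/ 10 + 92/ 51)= 9181/ 255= 36.00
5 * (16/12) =20/3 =6.67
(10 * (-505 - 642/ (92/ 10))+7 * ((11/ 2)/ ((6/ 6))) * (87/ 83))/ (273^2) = -21791123/ 284551722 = -0.08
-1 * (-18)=18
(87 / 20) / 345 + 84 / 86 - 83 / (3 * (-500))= 1.04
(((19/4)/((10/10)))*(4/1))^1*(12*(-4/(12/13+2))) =-312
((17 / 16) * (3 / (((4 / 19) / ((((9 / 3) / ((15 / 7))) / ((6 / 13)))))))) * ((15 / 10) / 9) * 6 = 29393 / 640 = 45.93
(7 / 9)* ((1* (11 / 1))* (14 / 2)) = 59.89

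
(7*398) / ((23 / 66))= 7994.61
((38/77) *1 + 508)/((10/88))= 156616/35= 4474.74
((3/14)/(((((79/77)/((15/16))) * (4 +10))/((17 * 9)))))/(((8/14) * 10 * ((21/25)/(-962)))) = -60714225/141568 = -428.87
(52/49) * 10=520/49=10.61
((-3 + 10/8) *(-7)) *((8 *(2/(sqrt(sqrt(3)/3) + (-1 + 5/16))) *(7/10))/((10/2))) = 686/(25 *(-11/16 + 3^(3/4)/3)) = 379.34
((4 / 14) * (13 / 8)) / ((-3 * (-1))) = 13 / 84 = 0.15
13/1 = 13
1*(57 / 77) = 57 / 77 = 0.74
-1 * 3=-3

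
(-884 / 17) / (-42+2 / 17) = 221 / 178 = 1.24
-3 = -3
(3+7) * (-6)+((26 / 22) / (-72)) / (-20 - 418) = -20813747 / 346896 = -60.00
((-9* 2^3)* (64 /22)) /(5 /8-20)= 18432 /1705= 10.81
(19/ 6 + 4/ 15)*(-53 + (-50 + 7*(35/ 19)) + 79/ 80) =-4650759/ 15200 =-305.97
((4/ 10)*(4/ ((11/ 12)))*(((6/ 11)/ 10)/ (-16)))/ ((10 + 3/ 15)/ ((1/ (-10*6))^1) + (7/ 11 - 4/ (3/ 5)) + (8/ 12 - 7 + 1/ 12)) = 216/ 22661375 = 0.00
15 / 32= 0.47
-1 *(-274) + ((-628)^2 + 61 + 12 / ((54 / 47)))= 3552565 / 9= 394729.44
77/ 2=38.50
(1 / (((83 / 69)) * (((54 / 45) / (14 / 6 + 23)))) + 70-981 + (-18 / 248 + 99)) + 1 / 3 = -24521381 / 30876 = -794.19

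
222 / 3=74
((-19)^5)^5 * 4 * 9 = -3350753844777219223317945970097964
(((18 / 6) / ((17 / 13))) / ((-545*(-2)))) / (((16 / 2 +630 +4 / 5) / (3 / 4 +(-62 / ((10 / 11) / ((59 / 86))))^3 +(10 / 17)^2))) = -91786112141439339 / 271984112560172000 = -0.34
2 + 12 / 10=16 / 5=3.20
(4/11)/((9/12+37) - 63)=-16/1111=-0.01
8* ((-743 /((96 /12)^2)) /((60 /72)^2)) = -6687 /50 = -133.74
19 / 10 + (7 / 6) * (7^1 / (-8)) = 211 / 240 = 0.88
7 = 7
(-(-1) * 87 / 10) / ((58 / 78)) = 117 / 10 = 11.70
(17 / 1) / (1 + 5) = 17 / 6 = 2.83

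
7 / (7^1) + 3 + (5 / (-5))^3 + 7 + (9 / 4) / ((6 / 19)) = 137 / 8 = 17.12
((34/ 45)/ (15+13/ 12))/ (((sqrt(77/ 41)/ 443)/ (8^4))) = 246775808 * sqrt(3157)/ 222915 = 62201.46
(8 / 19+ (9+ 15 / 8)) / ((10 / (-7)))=-12019 / 1520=-7.91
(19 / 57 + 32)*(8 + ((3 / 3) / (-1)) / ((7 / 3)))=5141 / 21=244.81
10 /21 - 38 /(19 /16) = -662 /21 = -31.52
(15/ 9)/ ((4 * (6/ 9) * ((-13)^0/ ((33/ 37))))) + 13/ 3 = 4343/ 888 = 4.89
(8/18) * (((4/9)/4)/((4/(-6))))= -0.07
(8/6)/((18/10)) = 20/27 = 0.74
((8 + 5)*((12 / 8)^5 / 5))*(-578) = -912951 / 80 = -11411.89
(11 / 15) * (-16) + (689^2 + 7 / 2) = 14241383 / 30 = 474712.77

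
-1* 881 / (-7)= 881 / 7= 125.86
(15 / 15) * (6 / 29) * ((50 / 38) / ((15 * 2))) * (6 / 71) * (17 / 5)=102 / 39121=0.00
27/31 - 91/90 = -391/2790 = -0.14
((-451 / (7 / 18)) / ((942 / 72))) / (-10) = 48708 / 5495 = 8.86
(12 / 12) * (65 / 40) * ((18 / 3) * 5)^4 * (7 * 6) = 55282500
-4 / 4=-1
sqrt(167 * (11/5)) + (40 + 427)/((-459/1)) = -467/459 + sqrt(9185)/5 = 18.15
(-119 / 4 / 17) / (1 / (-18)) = 63 / 2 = 31.50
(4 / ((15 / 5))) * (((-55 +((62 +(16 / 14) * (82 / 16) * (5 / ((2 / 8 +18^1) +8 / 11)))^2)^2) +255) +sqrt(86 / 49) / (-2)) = 40595548872918318368 / 1867488966721-2 * sqrt(86) / 21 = 21738038.59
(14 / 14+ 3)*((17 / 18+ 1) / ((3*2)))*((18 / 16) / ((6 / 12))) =35 / 12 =2.92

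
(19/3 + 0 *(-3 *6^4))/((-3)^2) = 19/27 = 0.70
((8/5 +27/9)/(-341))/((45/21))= -161/25575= -0.01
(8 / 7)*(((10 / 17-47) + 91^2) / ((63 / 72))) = 10755.38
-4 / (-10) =2 / 5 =0.40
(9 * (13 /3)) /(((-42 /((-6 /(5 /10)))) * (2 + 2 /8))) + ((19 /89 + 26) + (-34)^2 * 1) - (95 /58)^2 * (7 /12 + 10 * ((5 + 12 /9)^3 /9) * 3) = -737550955019 /679030128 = -1086.18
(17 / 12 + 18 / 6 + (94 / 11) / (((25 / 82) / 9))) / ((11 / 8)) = 1694078 / 9075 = 186.68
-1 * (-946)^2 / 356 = -223729 / 89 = -2513.81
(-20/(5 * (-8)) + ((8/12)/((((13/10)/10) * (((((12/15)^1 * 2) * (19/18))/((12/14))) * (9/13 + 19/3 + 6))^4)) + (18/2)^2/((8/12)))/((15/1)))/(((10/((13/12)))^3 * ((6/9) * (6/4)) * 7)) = 3937222524110448739471097/2520595700706866696847360000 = 0.00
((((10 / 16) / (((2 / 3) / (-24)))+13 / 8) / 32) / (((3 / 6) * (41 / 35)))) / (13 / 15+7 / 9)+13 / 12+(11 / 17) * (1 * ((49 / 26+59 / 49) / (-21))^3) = 6384409434769137503 / 15803404221435247872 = 0.40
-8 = -8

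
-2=-2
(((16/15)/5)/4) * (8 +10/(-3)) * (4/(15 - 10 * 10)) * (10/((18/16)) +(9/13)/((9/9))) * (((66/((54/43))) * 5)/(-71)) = 118772192/285968475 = 0.42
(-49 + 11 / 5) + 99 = 261 / 5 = 52.20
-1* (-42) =42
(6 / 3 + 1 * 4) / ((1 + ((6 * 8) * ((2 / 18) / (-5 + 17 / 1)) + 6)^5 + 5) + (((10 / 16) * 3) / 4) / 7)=79361856 / 147104163623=0.00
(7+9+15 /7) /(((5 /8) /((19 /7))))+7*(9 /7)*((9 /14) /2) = 80051 /980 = 81.68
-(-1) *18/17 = 18/17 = 1.06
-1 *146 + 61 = -85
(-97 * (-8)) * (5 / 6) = 1940 / 3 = 646.67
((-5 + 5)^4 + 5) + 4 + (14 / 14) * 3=12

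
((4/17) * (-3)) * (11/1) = -132/17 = -7.76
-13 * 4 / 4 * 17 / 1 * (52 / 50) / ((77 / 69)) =-396474 / 1925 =-205.96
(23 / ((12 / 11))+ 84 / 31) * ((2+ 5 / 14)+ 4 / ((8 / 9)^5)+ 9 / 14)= 246721625 / 1015808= 242.88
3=3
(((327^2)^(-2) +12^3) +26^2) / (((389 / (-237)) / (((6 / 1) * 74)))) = -650303.63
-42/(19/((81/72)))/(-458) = 189/34808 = 0.01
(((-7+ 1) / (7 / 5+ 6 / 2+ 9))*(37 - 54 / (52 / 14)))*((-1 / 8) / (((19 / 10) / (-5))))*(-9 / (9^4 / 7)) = 127750 / 4021407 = 0.03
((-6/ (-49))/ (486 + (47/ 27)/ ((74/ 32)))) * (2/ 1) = 5994/ 11913517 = 0.00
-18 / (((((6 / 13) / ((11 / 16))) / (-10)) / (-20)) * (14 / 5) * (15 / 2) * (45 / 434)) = -22165 / 9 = -2462.78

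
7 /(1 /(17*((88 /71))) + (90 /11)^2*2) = 115192 /2203981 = 0.05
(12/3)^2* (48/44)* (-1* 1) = -192/11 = -17.45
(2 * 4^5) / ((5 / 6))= 12288 / 5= 2457.60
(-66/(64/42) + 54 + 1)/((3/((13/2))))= 2431/96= 25.32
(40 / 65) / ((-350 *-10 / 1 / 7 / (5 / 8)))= 0.00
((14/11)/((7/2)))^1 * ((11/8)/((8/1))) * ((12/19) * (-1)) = -3/76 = -0.04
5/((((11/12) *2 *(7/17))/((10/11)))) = 5100/847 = 6.02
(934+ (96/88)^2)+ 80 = 122838/121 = 1015.19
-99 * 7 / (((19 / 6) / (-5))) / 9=2310 / 19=121.58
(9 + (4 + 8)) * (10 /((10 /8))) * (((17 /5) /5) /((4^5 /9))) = 3213 /3200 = 1.00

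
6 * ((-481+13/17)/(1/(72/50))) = -4149.23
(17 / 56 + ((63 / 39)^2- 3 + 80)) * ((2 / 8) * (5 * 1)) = 3781485 / 37856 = 99.89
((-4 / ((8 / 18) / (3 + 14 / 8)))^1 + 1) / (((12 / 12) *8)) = -167 / 32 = -5.22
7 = 7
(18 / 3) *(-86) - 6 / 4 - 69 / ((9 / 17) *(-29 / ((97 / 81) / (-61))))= -444988199 / 859734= -517.59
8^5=32768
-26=-26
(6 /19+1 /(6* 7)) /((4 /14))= 271 /228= 1.19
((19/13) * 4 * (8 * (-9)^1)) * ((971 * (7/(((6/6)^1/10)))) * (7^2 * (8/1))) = -145797281280/13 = -11215175483.08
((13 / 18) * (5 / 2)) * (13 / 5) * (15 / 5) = 169 / 12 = 14.08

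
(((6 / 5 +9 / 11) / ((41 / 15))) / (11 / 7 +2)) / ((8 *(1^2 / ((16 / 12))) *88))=777 / 1984400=0.00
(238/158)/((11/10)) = 1190/869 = 1.37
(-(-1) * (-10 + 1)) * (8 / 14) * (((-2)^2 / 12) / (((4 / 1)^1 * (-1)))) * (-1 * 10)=-4.29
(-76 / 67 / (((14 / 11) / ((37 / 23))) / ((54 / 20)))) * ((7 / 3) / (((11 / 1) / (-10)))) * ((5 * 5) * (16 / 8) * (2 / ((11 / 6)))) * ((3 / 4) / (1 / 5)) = 28471500 / 16951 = 1679.64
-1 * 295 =-295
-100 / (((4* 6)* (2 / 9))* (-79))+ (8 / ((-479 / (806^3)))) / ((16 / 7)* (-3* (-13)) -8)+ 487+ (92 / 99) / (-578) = -32987956219060003 / 307477953684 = -107285.60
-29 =-29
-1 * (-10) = 10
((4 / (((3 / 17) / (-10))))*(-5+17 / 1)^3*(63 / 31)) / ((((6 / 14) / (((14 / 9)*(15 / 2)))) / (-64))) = 42990796800 / 31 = 1386799896.77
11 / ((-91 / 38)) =-418 / 91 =-4.59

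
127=127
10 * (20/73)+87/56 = 17551/4088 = 4.29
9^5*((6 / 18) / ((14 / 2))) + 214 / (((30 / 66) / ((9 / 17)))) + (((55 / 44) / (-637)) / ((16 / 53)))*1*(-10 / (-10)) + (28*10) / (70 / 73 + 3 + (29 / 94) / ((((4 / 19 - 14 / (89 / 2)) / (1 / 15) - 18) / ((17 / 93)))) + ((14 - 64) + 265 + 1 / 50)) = 3062.38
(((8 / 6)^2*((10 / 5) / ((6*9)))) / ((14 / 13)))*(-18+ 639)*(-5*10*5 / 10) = -59800 / 63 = -949.21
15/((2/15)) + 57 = 339/2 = 169.50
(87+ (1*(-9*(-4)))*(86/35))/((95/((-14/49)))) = -0.53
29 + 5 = 34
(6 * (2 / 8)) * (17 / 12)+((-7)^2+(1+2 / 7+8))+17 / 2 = 3859 / 56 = 68.91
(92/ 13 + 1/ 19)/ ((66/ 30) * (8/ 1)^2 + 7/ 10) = 3522/ 69901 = 0.05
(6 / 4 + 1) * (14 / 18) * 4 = 70 / 9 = 7.78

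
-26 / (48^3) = -13 / 55296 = -0.00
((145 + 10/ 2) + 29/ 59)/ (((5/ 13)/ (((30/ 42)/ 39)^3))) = 17075/ 7103187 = 0.00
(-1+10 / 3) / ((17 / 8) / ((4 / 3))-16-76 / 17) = -544 / 4401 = -0.12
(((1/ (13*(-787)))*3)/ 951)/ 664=-1/ 2153502728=-0.00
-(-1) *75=75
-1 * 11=-11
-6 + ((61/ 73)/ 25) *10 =-2068/ 365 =-5.67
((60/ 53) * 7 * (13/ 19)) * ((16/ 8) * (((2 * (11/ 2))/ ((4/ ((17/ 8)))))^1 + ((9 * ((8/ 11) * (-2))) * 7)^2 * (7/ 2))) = 155366750175/ 487388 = 318774.26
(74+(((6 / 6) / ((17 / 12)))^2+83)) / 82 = 45517 / 23698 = 1.92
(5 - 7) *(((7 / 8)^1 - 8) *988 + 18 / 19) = 267465 / 19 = 14077.11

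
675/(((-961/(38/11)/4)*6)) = -17100/10571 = -1.62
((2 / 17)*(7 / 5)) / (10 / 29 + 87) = 406 / 215305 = 0.00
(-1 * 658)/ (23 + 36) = -658/ 59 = -11.15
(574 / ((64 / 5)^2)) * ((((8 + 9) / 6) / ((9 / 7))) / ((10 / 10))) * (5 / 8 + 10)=72575125 / 884736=82.03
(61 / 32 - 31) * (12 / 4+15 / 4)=-25137 / 128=-196.38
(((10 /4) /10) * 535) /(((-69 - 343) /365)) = -195275 /1648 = -118.49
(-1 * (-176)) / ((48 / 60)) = 220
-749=-749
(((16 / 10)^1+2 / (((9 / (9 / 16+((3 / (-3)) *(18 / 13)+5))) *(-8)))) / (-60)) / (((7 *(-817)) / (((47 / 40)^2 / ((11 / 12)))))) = 0.00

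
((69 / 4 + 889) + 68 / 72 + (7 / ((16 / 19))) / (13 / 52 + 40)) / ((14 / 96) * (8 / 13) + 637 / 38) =5799313 / 107709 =53.84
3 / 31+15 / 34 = 567 / 1054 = 0.54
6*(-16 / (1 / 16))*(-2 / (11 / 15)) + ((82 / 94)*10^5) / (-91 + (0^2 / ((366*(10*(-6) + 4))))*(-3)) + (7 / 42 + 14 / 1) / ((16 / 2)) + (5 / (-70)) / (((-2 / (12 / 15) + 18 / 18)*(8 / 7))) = 2433110923 / 752752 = 3232.29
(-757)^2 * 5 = 2865245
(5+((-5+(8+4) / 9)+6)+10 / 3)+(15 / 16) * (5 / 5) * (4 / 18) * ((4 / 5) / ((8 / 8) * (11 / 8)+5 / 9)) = 4484 / 417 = 10.75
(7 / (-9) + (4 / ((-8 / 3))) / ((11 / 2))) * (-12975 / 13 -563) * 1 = 162352 / 99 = 1639.92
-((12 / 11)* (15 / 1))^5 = -188956800000 / 161051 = -1173273.06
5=5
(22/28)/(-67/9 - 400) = -99/51338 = -0.00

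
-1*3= -3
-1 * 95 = -95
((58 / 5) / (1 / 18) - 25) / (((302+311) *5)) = 919 / 15325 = 0.06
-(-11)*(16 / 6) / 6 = 44 / 9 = 4.89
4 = 4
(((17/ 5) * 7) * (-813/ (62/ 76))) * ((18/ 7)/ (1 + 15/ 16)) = -151257024/ 4805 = -31479.09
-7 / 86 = -0.08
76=76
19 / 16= 1.19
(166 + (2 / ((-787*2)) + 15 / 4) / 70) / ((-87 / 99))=-1207521513 / 6390440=-188.96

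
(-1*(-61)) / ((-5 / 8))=-488 / 5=-97.60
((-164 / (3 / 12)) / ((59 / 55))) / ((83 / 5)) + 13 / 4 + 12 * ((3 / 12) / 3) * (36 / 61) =-39429111 / 1194868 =-33.00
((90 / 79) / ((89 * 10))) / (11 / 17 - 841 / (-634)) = 97002 / 149556401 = 0.00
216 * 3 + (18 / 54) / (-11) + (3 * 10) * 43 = 63953 / 33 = 1937.97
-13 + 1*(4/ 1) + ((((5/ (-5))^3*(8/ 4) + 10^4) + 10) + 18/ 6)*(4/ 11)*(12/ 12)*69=2762937/ 11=251176.09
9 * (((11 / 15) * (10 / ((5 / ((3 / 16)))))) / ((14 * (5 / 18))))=891 / 1400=0.64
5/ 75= 1/ 15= 0.07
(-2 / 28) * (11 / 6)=-11 / 84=-0.13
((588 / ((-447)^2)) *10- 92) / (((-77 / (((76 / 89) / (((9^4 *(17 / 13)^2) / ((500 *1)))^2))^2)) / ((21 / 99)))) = 1803834541526909996000000000000 / 2475437421419456167223360194519536489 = 0.00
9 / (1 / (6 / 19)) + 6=8.84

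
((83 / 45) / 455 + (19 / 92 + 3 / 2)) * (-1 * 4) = -3222211 / 470925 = -6.84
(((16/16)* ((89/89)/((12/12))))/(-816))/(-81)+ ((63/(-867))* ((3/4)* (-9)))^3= 44300755337/375387473088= 0.12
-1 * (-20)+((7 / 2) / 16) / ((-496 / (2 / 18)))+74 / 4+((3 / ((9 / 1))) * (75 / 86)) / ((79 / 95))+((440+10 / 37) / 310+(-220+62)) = -2113778607823 / 17954422272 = -117.73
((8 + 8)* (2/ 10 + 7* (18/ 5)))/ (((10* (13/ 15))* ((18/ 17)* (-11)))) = -8636/ 2145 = -4.03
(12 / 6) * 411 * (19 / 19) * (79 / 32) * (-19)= -616911 / 16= -38556.94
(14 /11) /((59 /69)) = 966 /649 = 1.49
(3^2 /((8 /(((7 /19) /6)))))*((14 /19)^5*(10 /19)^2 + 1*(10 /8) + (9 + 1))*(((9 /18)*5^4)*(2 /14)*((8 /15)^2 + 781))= 177719856949314875 /6521688207744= 27250.59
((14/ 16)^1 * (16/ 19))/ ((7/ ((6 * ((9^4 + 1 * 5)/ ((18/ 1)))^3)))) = 30655807.83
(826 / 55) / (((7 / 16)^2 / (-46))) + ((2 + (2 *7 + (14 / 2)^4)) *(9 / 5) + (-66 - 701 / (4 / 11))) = -1928723 / 1540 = -1252.42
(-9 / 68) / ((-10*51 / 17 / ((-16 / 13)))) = -6 / 1105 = -0.01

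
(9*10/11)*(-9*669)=-541890/11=-49262.73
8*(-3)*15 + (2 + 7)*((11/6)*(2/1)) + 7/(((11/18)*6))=-3576/11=-325.09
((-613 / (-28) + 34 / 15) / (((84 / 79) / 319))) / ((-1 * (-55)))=23246777 / 176400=131.78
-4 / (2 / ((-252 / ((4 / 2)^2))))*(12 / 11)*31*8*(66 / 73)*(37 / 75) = 27748224 / 1825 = 15204.51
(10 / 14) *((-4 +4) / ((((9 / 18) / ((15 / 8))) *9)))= 0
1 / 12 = 0.08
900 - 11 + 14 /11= 9793 /11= 890.27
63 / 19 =3.32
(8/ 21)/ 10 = 4/ 105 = 0.04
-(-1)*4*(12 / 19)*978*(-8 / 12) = -31296 / 19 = -1647.16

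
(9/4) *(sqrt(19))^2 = 42.75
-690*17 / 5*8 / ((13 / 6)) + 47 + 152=-110021 / 13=-8463.15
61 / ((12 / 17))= 1037 / 12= 86.42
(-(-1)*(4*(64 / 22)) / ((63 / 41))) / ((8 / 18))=1312 / 77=17.04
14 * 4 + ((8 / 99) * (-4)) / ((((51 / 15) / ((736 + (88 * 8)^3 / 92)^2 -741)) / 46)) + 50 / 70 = -17050320110386049807 / 270963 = -62924901593154.97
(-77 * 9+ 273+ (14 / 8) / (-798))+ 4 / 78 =-829823 / 1976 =-419.95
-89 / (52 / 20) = -445 / 13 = -34.23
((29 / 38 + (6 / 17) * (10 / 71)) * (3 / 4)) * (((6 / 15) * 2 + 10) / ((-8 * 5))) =-3019923 / 18346400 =-0.16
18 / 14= 9 / 7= 1.29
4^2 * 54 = 864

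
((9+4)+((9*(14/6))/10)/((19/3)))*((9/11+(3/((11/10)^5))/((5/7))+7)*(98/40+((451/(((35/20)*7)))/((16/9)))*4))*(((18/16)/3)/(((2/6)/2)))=26672.61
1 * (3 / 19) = 0.16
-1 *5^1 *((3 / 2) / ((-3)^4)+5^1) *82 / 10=-11111 / 54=-205.76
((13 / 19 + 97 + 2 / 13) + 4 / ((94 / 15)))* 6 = 6859272 / 11609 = 590.86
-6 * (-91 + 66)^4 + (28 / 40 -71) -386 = -2344206.30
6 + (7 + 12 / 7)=14.71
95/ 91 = 1.04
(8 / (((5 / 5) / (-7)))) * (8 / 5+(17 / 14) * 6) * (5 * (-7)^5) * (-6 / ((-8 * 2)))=15680931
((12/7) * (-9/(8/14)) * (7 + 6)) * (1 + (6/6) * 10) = -3861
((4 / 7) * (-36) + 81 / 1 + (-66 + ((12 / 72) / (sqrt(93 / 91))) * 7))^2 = 5310799 / 164052 - 13 * sqrt(8463) / 93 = 19.51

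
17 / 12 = 1.42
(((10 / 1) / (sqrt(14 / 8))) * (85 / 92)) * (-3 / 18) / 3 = -425 * sqrt(7) / 2898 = -0.39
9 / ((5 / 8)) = 72 / 5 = 14.40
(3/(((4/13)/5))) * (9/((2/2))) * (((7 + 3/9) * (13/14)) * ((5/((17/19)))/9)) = 883025/476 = 1855.09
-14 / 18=-7 / 9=-0.78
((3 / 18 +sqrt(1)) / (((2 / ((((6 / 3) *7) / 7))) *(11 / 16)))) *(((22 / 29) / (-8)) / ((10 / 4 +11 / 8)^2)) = -896 / 83607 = -0.01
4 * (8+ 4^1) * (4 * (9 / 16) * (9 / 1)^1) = 972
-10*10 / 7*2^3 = -800 / 7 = -114.29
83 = 83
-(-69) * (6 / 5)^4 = 89424 / 625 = 143.08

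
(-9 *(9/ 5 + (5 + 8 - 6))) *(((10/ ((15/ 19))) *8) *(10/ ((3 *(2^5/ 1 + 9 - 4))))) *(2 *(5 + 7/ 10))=-1524864/ 185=-8242.51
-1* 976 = -976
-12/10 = -6/5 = -1.20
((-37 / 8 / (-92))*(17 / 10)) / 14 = 629 / 103040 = 0.01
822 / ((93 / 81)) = 22194 / 31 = 715.94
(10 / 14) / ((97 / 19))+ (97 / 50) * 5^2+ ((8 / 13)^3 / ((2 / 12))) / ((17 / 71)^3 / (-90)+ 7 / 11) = 34192227030982807 / 672575929041562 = 50.84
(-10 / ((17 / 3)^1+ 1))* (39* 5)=-585 / 2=-292.50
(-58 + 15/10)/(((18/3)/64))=-1808/3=-602.67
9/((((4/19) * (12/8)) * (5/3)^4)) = 4617/1250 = 3.69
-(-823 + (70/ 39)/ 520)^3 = 4649410513125633653/ 8340725952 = 557434753.27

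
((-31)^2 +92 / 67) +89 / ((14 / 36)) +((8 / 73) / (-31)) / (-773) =977310614165 / 820421231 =1191.23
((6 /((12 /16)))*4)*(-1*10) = -320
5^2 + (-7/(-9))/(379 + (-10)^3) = 139718/5589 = 25.00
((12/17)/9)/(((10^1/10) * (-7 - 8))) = -0.01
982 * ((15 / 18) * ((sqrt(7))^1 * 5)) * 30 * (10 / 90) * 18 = 245500 * sqrt(7) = 649531.95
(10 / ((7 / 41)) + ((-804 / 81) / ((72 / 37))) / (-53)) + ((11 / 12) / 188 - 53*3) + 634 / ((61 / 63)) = 554.46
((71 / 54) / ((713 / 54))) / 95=71 / 67735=0.00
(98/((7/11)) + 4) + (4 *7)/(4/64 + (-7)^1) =17090/111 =153.96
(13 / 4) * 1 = 13 / 4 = 3.25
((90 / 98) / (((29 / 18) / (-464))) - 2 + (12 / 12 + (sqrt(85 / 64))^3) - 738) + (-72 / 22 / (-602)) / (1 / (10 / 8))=-46515451 / 46354 + 85 * sqrt(85) / 512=-1001.95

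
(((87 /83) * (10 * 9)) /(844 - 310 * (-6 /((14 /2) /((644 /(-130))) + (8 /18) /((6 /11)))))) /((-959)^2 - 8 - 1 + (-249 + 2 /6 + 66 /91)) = -794114685 /17531454494792416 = -0.00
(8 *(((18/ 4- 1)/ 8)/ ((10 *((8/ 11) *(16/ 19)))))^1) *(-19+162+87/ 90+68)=121.14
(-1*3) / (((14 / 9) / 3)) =-81 / 14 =-5.79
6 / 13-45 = -579 / 13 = -44.54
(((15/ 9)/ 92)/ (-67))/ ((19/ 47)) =-235/ 351348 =-0.00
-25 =-25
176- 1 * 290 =-114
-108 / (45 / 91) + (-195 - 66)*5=-7617 / 5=-1523.40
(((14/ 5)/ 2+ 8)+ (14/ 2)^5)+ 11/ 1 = 84137/ 5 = 16827.40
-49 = -49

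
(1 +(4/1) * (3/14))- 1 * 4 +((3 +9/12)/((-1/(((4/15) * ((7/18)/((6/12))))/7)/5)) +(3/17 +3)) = 512/1071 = 0.48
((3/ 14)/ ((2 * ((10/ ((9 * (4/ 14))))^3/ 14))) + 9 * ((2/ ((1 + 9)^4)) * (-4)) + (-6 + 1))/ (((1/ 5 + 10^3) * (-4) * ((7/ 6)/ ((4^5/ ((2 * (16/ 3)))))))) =51261648/ 500308375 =0.10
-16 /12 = -4 /3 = -1.33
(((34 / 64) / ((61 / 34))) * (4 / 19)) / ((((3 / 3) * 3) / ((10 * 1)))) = 1445 / 6954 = 0.21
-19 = -19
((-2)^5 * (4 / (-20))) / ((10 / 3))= 48 / 25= 1.92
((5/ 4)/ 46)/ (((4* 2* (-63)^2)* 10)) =1/ 11684736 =0.00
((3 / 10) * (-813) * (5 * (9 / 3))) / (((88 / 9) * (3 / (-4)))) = 21951 / 44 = 498.89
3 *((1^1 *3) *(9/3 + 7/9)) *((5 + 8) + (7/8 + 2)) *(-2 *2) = -2159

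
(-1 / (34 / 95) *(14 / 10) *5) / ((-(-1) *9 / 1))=-665 / 306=-2.17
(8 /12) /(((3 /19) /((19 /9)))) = 722 /81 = 8.91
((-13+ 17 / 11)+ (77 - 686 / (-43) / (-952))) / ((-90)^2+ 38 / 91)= 191797515 / 23709306632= 0.01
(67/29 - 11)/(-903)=12/1247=0.01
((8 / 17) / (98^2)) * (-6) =-12 / 40817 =-0.00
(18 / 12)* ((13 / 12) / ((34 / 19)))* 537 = 132639 / 272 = 487.64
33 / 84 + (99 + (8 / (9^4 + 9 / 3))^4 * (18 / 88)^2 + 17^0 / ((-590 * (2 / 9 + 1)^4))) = 1076098310396630905071 / 10826799476883003460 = 99.39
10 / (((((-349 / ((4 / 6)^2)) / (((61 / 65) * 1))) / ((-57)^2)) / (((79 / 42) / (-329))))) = 6958636 / 31346133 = 0.22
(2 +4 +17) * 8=184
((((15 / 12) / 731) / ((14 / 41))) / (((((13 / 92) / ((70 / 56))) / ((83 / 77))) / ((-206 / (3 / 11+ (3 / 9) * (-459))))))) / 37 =0.00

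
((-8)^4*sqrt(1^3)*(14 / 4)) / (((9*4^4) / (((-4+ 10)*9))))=336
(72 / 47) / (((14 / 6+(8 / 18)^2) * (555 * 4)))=486 / 1782475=0.00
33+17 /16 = 545 /16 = 34.06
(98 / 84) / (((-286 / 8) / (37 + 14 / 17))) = -9002 / 7293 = -1.23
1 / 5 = 0.20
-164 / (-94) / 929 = 82 / 43663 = 0.00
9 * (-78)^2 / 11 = 54756 / 11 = 4977.82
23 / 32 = 0.72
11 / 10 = 1.10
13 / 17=0.76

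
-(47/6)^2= -61.36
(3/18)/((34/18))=3/34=0.09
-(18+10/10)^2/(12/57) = -6859/4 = -1714.75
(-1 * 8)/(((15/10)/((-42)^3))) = 395136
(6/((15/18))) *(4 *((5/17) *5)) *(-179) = -128880/17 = -7581.18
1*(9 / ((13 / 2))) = 18 / 13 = 1.38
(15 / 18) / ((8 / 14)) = 35 / 24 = 1.46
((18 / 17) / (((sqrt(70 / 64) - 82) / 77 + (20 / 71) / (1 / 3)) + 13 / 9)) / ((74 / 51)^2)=65316692005488 / 159022050285557 - 86587734618 * sqrt(70) / 159022050285557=0.41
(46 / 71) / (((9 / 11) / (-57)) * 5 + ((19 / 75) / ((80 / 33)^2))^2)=-9.27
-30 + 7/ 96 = -2873/ 96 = -29.93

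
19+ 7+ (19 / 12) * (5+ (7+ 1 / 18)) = 9739 / 216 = 45.09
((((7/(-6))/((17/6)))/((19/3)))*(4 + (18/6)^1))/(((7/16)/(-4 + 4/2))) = 672/323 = 2.08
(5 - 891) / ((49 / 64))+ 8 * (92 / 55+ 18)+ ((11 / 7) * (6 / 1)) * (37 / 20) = -1059027 / 1078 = -982.40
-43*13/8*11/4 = -6149/32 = -192.16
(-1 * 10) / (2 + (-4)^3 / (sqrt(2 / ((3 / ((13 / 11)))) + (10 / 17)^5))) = 0.15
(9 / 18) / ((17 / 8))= 4 / 17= 0.24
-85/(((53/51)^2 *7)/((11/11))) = -221085/19663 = -11.24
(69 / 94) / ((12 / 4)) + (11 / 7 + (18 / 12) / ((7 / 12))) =2887 / 658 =4.39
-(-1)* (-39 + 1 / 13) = -506 / 13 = -38.92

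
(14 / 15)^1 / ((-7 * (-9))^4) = 2 / 33756345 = 0.00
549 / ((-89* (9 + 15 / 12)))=-2196 / 3649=-0.60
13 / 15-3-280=-4232 / 15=-282.13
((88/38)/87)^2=1936/2732409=0.00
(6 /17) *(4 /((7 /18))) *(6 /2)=1296 /119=10.89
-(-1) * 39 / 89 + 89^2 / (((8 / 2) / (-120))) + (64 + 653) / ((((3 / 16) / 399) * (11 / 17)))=2075859747 / 979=2120387.89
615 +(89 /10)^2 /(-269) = 614.71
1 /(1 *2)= 1 /2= 0.50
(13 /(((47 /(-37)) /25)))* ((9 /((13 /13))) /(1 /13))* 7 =-9848475 /47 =-209542.02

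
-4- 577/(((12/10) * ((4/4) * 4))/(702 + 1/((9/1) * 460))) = -1677003625/19872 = -84390.28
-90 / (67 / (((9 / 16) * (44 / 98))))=-4455 / 13132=-0.34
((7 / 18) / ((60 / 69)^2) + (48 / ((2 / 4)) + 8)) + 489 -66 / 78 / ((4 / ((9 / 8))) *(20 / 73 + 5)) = 24302563 / 40950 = 593.47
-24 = -24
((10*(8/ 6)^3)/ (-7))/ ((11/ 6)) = -1280/ 693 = -1.85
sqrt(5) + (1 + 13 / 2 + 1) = sqrt(5) + 17 / 2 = 10.74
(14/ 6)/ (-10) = -7/ 30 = -0.23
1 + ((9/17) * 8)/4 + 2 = 4.06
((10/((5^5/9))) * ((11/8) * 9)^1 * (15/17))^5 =136456677839404593/44370531250000000000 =0.00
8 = 8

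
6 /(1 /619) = 3714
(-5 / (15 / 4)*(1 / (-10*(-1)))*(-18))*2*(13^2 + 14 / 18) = 814.93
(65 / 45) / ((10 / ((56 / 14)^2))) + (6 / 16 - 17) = -5153 / 360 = -14.31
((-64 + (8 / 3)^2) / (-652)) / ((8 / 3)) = 16 / 489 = 0.03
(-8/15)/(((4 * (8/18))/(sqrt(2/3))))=-sqrt(6)/10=-0.24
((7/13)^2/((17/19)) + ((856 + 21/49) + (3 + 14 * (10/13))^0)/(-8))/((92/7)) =-8595805/1057264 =-8.13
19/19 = 1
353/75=4.71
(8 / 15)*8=64 / 15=4.27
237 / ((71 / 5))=1185 / 71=16.69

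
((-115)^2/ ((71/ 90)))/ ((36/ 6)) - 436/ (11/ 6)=1996389/ 781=2556.20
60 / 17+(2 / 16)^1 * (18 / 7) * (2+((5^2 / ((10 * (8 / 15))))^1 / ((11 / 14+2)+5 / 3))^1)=4.51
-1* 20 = -20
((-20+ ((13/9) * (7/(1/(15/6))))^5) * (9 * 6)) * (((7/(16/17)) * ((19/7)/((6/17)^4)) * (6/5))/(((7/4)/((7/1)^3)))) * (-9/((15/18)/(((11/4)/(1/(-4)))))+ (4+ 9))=3397549867377899549391859/151165440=22475705209986485.99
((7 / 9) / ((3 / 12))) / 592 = 7 / 1332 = 0.01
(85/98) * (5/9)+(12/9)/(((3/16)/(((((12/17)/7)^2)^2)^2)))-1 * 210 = -151659572440689885067/723849362489416338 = -209.52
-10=-10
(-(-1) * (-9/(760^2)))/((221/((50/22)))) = -9/56165824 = -0.00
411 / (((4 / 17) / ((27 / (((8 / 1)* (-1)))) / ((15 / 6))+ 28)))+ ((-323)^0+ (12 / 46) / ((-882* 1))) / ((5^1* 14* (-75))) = 1322063819947 / 28400400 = 46550.89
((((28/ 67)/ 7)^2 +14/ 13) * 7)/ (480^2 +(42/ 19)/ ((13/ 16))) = 1397697/ 42577769968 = 0.00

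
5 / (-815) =-1 / 163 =-0.01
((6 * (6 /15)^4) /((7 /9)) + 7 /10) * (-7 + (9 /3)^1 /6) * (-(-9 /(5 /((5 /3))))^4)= 8269209 /17500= 472.53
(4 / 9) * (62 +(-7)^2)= 148 / 3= 49.33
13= 13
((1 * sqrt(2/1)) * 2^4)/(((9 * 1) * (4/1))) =4 * sqrt(2)/9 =0.63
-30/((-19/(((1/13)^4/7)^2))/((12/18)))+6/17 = 4556671807846/12910570121267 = 0.35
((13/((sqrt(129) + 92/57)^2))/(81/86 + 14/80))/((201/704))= 560727717158400/1669618605032911-13753785323520 * sqrt(129)/1669618605032911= 0.24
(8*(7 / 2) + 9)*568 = 21016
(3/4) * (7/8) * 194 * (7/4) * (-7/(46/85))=-8484105/2944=-2881.83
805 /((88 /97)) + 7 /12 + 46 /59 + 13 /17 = 235521163 /264792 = 889.46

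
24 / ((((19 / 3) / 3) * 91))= 216 / 1729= 0.12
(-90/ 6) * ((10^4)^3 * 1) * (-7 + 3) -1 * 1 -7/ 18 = 1079999999999975/ 18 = 59999999999998.61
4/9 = 0.44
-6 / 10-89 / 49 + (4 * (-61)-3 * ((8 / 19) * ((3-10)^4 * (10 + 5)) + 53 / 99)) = -7026450559 / 153615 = -45740.65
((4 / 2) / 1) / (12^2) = 1 / 72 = 0.01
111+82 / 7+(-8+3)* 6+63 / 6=1445 / 14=103.21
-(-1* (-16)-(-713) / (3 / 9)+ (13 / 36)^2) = -2155.13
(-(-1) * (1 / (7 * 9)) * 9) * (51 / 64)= 51 / 448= 0.11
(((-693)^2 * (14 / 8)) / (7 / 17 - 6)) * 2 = -57149631 / 190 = -300787.53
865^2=748225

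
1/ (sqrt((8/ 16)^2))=2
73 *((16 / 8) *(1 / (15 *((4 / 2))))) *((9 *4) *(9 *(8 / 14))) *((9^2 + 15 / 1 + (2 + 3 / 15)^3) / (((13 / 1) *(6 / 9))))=630609624 / 56875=11087.64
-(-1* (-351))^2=-123201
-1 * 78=-78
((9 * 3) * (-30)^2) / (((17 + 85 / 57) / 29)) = 20083950 / 527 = 38109.96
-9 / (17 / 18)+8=-26 / 17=-1.53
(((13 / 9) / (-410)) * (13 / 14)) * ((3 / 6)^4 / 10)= -169 / 8265600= -0.00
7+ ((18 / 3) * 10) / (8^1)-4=10.50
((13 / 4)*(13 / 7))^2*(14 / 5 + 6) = 314171 / 980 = 320.58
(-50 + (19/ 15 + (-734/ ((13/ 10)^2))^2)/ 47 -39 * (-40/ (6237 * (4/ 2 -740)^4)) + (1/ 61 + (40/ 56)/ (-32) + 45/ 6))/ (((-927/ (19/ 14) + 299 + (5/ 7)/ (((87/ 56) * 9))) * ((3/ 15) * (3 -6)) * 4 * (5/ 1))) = 1104923939984118197021905826059/ 1282173676936200981206108714880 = 0.86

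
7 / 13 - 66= -851 / 13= -65.46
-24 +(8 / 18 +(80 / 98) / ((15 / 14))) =-1436 / 63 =-22.79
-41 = -41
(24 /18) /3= 4 /9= 0.44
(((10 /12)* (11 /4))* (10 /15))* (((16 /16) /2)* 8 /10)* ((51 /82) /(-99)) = -17 /4428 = -0.00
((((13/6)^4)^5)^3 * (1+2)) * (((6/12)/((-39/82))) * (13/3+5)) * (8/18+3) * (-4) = 4697874131223807799831615162387836127346639937183351590750676164927669/82474331592413122013232144461994644023302684672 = 56961651468006185083701.54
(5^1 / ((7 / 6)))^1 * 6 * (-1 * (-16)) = 2880 / 7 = 411.43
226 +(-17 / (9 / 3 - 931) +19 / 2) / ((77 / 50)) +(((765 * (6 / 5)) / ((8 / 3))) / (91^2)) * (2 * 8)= 894683221 / 3842384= 232.85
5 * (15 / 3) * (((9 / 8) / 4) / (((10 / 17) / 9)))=6885 / 64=107.58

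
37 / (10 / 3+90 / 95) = 2109 / 244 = 8.64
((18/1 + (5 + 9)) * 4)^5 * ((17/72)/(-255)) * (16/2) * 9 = -34359738368/15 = -2290649224.53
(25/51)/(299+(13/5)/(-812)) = 101500/61910277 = 0.00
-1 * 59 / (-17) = 59 / 17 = 3.47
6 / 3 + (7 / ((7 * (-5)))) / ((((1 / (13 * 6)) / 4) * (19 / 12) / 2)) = -7298 / 95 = -76.82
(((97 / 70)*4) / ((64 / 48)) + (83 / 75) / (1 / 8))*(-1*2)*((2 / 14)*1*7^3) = -95627 / 75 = -1275.03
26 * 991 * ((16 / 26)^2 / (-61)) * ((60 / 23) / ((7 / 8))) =-476.90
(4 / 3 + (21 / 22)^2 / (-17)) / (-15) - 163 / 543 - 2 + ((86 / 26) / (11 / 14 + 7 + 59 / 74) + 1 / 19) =-419084194159 / 215191779660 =-1.95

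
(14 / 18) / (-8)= -7 / 72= -0.10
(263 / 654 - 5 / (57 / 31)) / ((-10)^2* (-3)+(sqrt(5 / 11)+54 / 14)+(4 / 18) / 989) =37259699211819* sqrt(55) / 15512295743682541732+121376039497307133 / 15512295743682541732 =0.01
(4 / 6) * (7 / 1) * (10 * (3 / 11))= 140 / 11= 12.73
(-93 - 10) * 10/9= -1030/9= -114.44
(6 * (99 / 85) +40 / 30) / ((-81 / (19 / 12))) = -20159 / 123930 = -0.16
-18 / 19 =-0.95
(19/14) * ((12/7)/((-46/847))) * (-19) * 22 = 2882946/161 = 17906.50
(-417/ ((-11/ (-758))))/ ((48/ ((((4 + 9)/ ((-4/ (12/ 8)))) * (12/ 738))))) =47.45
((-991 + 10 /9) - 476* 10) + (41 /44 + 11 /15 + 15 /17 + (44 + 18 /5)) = -5699.74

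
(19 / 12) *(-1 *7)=-133 / 12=-11.08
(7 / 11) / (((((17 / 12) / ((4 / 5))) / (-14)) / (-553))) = 2601312 / 935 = 2782.15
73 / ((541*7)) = 73 / 3787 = 0.02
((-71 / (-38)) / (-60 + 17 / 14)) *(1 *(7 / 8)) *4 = -3479 / 31274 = -0.11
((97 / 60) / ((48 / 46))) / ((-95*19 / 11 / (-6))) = 24541 / 433200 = 0.06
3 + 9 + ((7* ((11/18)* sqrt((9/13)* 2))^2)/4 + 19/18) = 13067/936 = 13.96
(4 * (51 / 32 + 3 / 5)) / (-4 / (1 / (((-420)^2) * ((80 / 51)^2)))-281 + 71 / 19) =-1927341 / 381398498080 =-0.00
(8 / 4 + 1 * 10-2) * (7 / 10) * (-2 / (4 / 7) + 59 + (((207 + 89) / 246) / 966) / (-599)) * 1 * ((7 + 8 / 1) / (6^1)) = 19750224265 / 20334852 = 971.25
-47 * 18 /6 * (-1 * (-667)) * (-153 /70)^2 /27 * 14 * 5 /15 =-77655.95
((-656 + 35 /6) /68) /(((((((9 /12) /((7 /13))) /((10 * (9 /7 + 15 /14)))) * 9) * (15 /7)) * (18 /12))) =-300377 /53703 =-5.59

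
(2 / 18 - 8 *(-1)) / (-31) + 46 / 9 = 451 / 93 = 4.85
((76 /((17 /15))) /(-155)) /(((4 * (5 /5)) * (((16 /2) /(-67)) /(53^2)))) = 10727571 /4216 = 2544.49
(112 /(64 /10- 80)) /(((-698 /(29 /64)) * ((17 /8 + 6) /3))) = 609 /1669616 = 0.00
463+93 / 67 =31114 / 67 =464.39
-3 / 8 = -0.38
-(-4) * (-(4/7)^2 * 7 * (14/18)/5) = -1.42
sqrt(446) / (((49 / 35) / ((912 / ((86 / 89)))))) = 202920 * sqrt(446) / 301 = 14237.24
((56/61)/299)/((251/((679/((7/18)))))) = 97776/4577989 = 0.02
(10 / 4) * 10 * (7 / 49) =25 / 7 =3.57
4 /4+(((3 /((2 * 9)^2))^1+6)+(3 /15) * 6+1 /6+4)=6683 /540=12.38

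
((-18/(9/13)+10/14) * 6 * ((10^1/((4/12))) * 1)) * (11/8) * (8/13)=-350460/91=-3851.21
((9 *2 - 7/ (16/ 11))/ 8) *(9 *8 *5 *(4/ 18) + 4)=4431/ 32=138.47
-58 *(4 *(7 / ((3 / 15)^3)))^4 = -8703625000000000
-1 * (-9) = 9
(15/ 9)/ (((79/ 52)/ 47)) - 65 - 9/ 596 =-1900393/ 141252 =-13.45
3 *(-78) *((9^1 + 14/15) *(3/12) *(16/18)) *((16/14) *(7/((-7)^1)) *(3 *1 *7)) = 61984/5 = 12396.80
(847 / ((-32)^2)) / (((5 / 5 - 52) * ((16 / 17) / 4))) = -847 / 12288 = -0.07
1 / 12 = 0.08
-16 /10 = -8 /5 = -1.60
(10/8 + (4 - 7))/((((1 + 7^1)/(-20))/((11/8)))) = 6.02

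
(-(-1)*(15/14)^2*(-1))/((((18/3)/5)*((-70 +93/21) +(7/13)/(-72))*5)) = 8775/3007711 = 0.00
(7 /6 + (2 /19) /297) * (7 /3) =92197 /33858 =2.72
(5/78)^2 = 25/6084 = 0.00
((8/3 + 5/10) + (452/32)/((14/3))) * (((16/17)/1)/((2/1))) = 2081/714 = 2.91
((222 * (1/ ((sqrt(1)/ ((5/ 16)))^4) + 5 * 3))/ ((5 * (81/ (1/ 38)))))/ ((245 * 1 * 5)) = 7279121/ 41184460800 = 0.00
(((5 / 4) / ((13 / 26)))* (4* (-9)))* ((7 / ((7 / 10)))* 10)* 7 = -63000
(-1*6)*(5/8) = -15/4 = -3.75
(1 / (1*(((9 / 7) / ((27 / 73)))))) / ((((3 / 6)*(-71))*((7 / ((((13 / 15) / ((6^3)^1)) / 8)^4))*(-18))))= 28561 / 7018470072165335040000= 0.00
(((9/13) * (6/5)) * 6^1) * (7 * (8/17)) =18144/1105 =16.42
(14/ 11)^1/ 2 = 0.64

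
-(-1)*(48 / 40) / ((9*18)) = 1 / 135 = 0.01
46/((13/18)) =828/13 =63.69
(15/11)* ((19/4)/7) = 285/308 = 0.93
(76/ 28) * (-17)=-323/ 7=-46.14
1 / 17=0.06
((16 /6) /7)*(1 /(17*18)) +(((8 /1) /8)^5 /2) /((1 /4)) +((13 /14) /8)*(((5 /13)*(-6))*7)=3245 /25704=0.13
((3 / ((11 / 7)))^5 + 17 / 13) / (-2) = -27915590 / 2093663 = -13.33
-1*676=-676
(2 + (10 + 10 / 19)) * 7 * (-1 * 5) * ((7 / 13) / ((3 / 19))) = -58310 / 39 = -1495.13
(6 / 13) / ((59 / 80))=480 / 767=0.63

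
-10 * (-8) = 80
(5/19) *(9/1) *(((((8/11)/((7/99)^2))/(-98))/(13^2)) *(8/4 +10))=-1924560/7709611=-0.25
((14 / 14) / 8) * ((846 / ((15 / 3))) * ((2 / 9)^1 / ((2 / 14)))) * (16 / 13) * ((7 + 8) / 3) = 2632 / 13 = 202.46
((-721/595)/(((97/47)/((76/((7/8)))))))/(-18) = 1471664/519435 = 2.83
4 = 4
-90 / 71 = -1.27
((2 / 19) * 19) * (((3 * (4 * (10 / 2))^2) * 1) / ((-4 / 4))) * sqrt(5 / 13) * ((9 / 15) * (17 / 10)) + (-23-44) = -2448 * sqrt(65) / 13-67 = -1585.19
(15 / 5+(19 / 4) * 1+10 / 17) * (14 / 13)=3969 / 442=8.98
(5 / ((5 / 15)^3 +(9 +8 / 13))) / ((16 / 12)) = 5265 / 13552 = 0.39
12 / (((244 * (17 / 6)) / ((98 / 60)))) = 147 / 5185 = 0.03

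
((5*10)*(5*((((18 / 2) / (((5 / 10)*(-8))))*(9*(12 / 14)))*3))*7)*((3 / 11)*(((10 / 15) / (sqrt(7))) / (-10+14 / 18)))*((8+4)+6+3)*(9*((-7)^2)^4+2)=255304310528250*sqrt(7) / 913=739837584118.90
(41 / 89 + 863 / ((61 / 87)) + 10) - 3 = 6722713 / 5429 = 1238.30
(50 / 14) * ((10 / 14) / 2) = 125 / 98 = 1.28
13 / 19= 0.68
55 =55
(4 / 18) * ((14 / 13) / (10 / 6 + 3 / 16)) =448 / 3471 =0.13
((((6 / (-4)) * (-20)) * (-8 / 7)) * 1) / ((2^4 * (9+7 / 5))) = -75 / 364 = -0.21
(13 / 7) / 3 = 13 / 21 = 0.62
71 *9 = 639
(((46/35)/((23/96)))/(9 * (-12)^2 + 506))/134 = 0.00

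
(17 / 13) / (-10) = -17 / 130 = -0.13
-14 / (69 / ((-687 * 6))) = 19236 / 23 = 836.35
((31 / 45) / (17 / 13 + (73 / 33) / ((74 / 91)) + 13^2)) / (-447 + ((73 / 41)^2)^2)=-463484144981 / 50866759758906915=-0.00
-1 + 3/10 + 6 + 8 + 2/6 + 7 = 619/30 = 20.63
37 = 37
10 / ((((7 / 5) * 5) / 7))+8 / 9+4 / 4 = 107 / 9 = 11.89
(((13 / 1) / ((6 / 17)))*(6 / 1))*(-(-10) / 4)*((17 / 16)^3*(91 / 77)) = 70575245 / 90112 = 783.19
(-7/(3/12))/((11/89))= -2492/11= -226.55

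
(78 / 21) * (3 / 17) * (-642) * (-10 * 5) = 2503800 / 119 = 21040.34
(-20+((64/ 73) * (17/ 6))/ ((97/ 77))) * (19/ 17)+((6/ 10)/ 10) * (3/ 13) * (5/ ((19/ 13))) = -1379278741/ 68614890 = -20.10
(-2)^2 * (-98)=-392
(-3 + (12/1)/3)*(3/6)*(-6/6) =-1/2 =-0.50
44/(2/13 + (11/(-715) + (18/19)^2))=1032460/24309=42.47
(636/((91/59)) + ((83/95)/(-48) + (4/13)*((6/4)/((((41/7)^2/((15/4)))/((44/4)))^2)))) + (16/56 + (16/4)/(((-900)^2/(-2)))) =1635560422776231223/3957450022890000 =413.29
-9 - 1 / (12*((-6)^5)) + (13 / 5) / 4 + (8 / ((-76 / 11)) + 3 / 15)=-82511041 / 8864640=-9.31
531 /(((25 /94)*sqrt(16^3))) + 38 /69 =1752433 /55200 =31.75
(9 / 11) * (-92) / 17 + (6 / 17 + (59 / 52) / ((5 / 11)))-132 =-6494597 / 48620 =-133.58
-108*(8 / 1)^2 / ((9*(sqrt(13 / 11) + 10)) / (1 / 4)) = -21120 / 1087 + 192*sqrt(143) / 1087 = -17.32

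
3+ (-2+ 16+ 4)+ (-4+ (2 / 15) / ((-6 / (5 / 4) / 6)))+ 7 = 143 / 6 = 23.83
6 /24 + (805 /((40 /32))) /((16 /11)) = 443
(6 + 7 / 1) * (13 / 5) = 169 / 5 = 33.80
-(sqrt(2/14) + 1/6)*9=-9*sqrt(7)/7 - 3/2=-4.90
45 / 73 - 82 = -5941 / 73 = -81.38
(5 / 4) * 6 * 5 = 75 / 2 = 37.50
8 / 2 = 4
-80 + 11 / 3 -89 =-496 / 3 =-165.33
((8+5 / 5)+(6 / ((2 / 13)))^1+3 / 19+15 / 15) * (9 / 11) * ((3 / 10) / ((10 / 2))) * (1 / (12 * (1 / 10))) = 4203 / 2090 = 2.01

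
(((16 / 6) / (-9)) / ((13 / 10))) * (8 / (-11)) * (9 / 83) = 640 / 35607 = 0.02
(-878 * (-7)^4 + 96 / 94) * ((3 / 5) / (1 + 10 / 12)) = -162130284 / 235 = -689916.10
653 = 653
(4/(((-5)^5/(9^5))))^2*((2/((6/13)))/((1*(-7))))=-241750385136/68359375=-3536.46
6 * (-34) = -204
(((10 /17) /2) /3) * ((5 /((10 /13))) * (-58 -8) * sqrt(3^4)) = -6435 /17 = -378.53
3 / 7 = 0.43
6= 6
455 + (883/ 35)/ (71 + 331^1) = 6402733/ 14070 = 455.06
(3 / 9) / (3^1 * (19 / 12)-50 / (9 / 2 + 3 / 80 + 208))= 68012 / 921171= 0.07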